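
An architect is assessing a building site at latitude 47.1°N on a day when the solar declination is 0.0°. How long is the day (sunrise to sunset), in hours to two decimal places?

cos H_s = −tan(47.1°) · tan(0.0°) = 0.0000, so H_s = arccos(0.0000) = 90.00°.
Day length = 2 H_s / 15° h⁻¹ = 180.00° / 15 = 12.000 h.

12.00 hours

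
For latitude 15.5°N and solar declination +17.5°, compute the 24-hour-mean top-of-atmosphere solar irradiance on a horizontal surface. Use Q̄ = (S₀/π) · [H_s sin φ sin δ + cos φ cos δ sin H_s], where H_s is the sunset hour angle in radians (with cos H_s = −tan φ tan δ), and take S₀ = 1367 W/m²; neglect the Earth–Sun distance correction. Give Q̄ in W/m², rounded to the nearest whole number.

−tan φ tan δ = −(0.2773)(0.3153) = -0.0874; H_s = arccos(-0.0874) = 95.01°. In radians, H_s = 1.6582.
H_s sin φ sin δ = 1.6582 × 0.2672 × 0.3007 = 0.1332.
cos φ cos δ sin H_s = 0.9636 × 0.9537 × 0.9962 = 0.9155.
Q̄ = (1367/π) × (0.1332 + 0.9155) = 435.13 × 1.0487 = 456.32 W/m².

456 W/m²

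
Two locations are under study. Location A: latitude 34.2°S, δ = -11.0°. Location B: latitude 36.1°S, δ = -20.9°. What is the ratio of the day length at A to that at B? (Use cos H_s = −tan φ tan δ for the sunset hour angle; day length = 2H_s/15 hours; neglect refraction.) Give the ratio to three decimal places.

A: H_s = arccos(−tan -34.2° · tan -11.0°) = 97.59°, so 2H_s/15 = 13.0120 h.
B: H_s = arccos(−tan -36.1° · tan -20.9°) = 106.17°, so 2H_s/15 = 14.1560 h.
Ratio A/B = 13.0120 / 14.1560 = 0.9192.

0.919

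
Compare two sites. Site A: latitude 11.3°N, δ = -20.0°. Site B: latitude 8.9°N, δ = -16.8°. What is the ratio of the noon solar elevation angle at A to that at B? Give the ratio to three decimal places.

0.913

A: 90° − |11.3 − (-20.0)| = 58.70°.
B: 90° − |8.9 − (-16.8)| = 64.30°.
Ratio A/B = 58.7000 / 64.3000 = 0.9129.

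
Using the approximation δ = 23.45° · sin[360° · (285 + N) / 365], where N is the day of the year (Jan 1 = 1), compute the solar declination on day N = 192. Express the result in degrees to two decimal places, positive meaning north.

360 × (285 + 192) / 365 = 470.466°; sin(470.466°) = 0.9369.
δ = 23.45 × 0.9369 = 21.970° ≈ +21.97°.

+21.97°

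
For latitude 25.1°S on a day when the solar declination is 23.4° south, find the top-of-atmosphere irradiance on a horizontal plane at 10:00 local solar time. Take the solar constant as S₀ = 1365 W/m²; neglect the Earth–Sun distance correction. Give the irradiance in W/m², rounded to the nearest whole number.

Hour angle H = 15° × (10 − 12) = -30.00°.
cos θ_z = sin φ sin δ + cos φ cos δ cos H = (-0.4242)(-0.3971) + (0.9056)(0.9178)(0.8660) = 0.8882.
Top-of-atmosphere irradiance = S₀ cos θ_z = 1365 × 0.8882 = 1212.39 W/m².

1212 W/m²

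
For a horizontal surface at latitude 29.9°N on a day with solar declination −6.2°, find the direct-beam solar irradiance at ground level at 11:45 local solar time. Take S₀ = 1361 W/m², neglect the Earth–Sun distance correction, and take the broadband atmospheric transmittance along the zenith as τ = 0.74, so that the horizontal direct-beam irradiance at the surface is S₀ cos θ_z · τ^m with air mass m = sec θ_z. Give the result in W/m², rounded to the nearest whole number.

Hour angle H = 15° × (11.75 − 12) = -3.75°.
cos θ_z = sin φ sin δ + cos φ cos δ cos H = (0.4985)(-0.1080) + (0.8669)(0.9942)(0.9979) = 0.8062.
Air mass m = 1/cos θ_z = 1/0.8062 = 1.240; τ^m = 0.74^1.240 = 0.6884.
Surface direct beam = 1361 × 0.8062 × 0.6884 = 755.34 W/m².

755 W/m²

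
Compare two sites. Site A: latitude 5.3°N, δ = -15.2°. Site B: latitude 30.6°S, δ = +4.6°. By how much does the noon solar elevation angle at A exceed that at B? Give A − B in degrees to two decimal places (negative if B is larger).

A: 90° − |5.3 − (-15.2)| = 69.50°.
B: 90° − |-30.6 − (4.6)| = 54.80°.
A − B = 69.50 − 54.80 = 14.70°.

+14.70°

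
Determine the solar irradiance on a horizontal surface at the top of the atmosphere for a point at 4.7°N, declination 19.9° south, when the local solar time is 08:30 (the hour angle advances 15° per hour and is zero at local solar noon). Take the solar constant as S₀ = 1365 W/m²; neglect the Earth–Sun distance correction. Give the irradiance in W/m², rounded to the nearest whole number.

741 W/m²

Hour angle H = 15° × (8.5 − 12) = -52.50°.
With φ = 4.7°, δ = -19.9°, H = -52.50°: sin φ sin δ = -0.0279, cos φ cos δ cos H = 0.5705, so cos θ_z = 0.5426.
Top-of-atmosphere irradiance = S₀ cos θ_z = 1365 × 0.5426 = 740.65 W/m².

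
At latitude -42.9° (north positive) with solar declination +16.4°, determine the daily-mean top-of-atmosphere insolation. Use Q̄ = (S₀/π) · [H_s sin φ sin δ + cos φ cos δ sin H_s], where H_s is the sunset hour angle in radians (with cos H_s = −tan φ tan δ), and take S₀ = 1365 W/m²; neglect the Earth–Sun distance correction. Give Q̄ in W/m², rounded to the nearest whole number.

cos H_s = −tan(-42.9°) · tan(16.4°) = 0.2735, so H_s = arccos(0.2735) = 74.13°. In radians, H_s = 1.2938.
H_s sin φ sin δ = 1.2938 × -0.6807 × 0.2823 = -0.2486.
cos φ cos δ sin H_s = 0.7325 × 0.9593 × 0.9619 = 0.6759.
Q̄ = (1365/π) × (-0.2486 + 0.6759) = 434.49 × 0.4273 = 185.66 W/m².

186 W/m²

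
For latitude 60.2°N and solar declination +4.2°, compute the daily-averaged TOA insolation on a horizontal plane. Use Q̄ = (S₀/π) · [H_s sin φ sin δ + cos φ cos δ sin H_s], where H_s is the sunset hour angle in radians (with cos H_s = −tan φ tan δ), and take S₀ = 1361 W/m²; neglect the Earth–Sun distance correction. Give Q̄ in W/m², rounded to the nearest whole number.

260 W/m²

−tan φ tan δ = −(1.7461)(0.0734) = -0.1282; H_s = arccos(-0.1282) = 97.37°. In radians, H_s = 1.6994.
H_s sin φ sin δ = 1.6994 × 0.8678 × 0.0732 = 0.1080.
cos φ cos δ sin H_s = 0.4970 × 0.9973 × 0.9917 = 0.4915.
Q̄ = (1361/π) × (0.1080 + 0.4915) = 433.22 × 0.5995 = 259.72 W/m².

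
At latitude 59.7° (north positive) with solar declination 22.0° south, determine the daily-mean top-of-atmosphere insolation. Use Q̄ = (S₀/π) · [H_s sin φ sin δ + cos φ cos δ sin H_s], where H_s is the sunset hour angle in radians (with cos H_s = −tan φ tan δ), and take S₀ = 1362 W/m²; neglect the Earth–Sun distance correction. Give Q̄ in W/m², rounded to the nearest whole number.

cos H_s = −tan(59.7°) · tan(-22.0°) = 0.6914, so H_s = arccos(0.6914) = 46.26°. In radians, H_s = 0.8074.
H_s sin φ sin δ = 0.8074 × 0.8634 × -0.3746 = -0.2611.
cos φ cos δ sin H_s = 0.5045 × 0.9272 × 0.7225 = 0.3380.
Q̄ = (1362/π) × (-0.2611 + 0.3380) = 433.54 × 0.0769 = 33.34 W/m².

33 W/m²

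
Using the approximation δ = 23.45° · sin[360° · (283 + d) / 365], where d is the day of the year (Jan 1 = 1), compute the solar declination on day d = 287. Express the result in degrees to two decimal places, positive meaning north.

-8.86°

360 × (283 + 287) / 365 = 562.192°; sin(562.192°) = -0.3777.
δ = 23.45 × -0.3777 = -8.857° ≈ -8.86°.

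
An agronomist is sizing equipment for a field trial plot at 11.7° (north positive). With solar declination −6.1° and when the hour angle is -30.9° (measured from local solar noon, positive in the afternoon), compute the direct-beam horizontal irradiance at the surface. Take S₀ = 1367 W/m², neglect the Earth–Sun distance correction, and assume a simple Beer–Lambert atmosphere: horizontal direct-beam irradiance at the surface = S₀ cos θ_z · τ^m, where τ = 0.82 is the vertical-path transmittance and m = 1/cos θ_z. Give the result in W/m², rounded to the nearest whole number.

872 W/m²

cos θ_z = sin(11.7°) sin(-6.1°) + cos(11.7°) cos(-6.1°) cos(-30.90°) = -0.0215 + 0.8355 = 0.8140.
Air mass m = 1/cos θ_z = 1/0.8140 = 1.229; τ^m = 0.82^1.229 = 0.7836.
Surface direct beam = 1367 × 0.8140 × 0.7836 = 871.94 W/m².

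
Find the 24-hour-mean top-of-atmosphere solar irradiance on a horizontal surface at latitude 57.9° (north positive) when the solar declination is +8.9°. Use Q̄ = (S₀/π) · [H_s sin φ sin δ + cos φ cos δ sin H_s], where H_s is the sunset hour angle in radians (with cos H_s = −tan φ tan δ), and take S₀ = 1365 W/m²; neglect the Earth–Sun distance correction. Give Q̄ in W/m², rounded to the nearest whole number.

325 W/m²

cos H_s = −tan(57.9°) · tan(8.9°) = -0.2496, so H_s = arccos(-0.2496) = 104.45°. In radians, H_s = 1.8230.
H_s sin φ sin δ = 1.8230 × 0.8471 × 0.1547 = 0.2389.
cos φ cos δ sin H_s = 0.5314 × 0.9880 × 0.9684 = 0.5084.
Q̄ = (1365/π) × (0.2389 + 0.5084) = 434.49 × 0.7473 = 324.69 W/m².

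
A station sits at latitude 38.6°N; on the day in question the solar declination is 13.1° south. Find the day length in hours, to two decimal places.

−tan φ tan δ = −(0.7983)(-0.2327) = 0.1858; H_s = arccos(0.1858) = 79.29°.
Day length = 2 H_s / 15° h⁻¹ = 158.58° / 15 = 10.572 h.

10.57 hours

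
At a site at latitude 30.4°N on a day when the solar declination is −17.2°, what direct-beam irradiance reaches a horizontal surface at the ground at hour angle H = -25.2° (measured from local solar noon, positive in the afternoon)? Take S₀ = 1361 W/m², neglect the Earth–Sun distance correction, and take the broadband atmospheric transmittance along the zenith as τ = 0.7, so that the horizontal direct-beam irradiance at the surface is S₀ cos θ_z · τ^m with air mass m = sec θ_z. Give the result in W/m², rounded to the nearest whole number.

446 W/m²

With φ = 30.4°, δ = -17.2°, H = -25.20°: sin φ sin δ = -0.1496, cos φ cos δ cos H = 0.7455, so cos θ_z = 0.5959.
Air mass m = 1/cos θ_z = 1/0.5959 = 1.678; τ^m = 0.7^1.678 = 0.5496.
Surface direct beam = 1361 × 0.5959 × 0.5496 = 445.74 W/m².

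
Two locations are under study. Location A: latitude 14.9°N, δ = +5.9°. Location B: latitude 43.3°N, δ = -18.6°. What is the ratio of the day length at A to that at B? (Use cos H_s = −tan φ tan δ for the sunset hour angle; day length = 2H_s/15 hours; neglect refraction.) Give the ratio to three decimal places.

1.281

A: H_s = arccos(−tan 14.9° · tan 5.9°) = 91.58°, so 2H_s/15 = 12.2107 h.
B: H_s = arccos(−tan 43.3° · tan -18.6°) = 71.51°, so 2H_s/15 = 9.5347 h.
Ratio A/B = 12.2107 / 9.5347 = 1.2807.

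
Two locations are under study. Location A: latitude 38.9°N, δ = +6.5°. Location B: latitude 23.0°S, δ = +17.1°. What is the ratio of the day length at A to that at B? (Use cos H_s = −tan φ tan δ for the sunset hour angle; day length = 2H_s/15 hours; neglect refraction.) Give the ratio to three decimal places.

A: H_s = arccos(−tan 38.9° · tan 6.5°) = 95.27°, so 2H_s/15 = 12.7027 h.
B: H_s = arccos(−tan -23.0° · tan 17.1°) = 82.50°, so 2H_s/15 = 11.0000 h.
Ratio A/B = 12.7027 / 11.0000 = 1.1548.

1.155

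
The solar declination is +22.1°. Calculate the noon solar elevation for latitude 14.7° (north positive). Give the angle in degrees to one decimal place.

At local solar noon the hour angle is zero, so the elevation is 90° − |φ − δ| = 90° − |14.7° − (22.1°)| = 90° − 7.4° = 82.6°.

82.6°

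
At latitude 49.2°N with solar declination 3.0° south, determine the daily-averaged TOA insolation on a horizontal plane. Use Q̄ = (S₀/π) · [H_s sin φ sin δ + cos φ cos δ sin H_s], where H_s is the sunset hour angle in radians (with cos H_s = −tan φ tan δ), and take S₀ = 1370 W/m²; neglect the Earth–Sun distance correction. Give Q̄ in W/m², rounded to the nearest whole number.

258 W/m²

cos H_s = −tan(49.2°) · tan(-3.0°) = 0.0607, so H_s = arccos(0.0607) = 86.52°. In radians, H_s = 1.5101.
H_s sin φ sin δ = 1.5101 × 0.7570 × -0.0523 = -0.0598.
cos φ cos δ sin H_s = 0.6534 × 0.9986 × 0.9982 = 0.6513.
Q̄ = (1370/π) × (-0.0598 + 0.6513) = 436.08 × 0.5915 = 257.94 W/m².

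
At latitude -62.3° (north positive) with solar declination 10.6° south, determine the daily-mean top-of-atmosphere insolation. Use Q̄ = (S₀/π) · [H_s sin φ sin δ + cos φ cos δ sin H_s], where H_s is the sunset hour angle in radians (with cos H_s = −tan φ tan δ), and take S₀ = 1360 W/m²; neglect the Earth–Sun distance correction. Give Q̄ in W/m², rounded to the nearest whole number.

321 W/m²

cos H_s = −tan(-62.3°) · tan(-10.6°) = -0.3565, so H_s = arccos(-0.3565) = 110.89°. In radians, H_s = 1.9354.
H_s sin φ sin δ = 1.9354 × -0.8854 × -0.1840 = 0.3153.
cos φ cos δ sin H_s = 0.4648 × 0.9829 × 0.9343 = 0.4268.
Q̄ = (1360/π) × (0.3153 + 0.4268) = 432.90 × 0.7421 = 321.26 W/m².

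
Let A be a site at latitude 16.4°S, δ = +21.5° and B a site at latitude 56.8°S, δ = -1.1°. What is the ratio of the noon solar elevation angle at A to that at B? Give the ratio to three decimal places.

1.519

A: 90° − |-16.4 − (21.5)| = 52.10°.
B: 90° − |-56.8 − (-1.1)| = 34.30°.
Ratio A/B = 52.1000 / 34.3000 = 1.5190.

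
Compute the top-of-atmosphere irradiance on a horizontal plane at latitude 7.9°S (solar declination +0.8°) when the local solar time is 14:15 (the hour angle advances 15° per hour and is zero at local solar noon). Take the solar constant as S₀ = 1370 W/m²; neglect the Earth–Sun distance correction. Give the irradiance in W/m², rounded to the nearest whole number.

1126 W/m²

Hour angle H = 15° × (14.25 − 12) = 33.75°.
cos θ_z = sin(-7.9°) sin(0.8°) + cos(-7.9°) cos(0.8°) cos(33.75°) = -0.0019 + 0.8235 = 0.8216.
Top-of-atmosphere irradiance = S₀ cos θ_z = 1370 × 0.8216 = 1125.59 W/m².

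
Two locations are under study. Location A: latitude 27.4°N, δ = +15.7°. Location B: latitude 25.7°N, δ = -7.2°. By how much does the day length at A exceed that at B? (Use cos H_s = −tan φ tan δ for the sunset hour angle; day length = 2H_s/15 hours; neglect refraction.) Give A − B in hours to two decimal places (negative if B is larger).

A: H_s = arccos(−tan 27.4° · tan 15.7°) = 98.38°, so 2H_s/15 = 13.1173 h.
B: H_s = arccos(−tan 25.7° · tan -7.2°) = 86.51°, so 2H_s/15 = 11.5347 h.
A − B = 13.1173 − 11.5347 = 1.5826 h.

+1.58 h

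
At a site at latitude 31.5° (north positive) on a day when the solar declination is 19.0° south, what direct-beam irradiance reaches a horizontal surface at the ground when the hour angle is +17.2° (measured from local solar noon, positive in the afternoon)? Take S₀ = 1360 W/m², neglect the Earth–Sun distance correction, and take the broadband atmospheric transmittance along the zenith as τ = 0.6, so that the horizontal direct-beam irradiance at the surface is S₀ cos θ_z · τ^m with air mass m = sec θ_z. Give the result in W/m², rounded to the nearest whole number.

348 W/m²

cos θ_z = sin(31.5°) sin(-19.0°) + cos(31.5°) cos(-19.0°) cos(17.20°) = -0.1701 + 0.7701 = 0.6000.
Air mass m = 1/cos θ_z = 1/0.6000 = 1.667; τ^m = 0.6^1.667 = 0.4268.
Surface direct beam = 1360 × 0.6000 × 0.4268 = 348.27 W/m².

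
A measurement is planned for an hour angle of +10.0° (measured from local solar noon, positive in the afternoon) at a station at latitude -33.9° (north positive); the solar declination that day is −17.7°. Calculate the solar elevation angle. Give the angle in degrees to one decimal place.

71.5°

cos θ_z = sin(-33.9°) sin(-17.7°) + cos(-33.9°) cos(-17.7°) cos(10.00°) = 0.1696 + 0.7787 = 0.9483.
θ_z = arccos(0.9483) = 18.50°, so the elevation is 90° − 18.50° = 71.50°.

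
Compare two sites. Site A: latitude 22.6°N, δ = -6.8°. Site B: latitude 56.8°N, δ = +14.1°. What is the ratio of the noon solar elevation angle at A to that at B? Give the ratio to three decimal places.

1.281

A: 90° − |22.6 − (-6.8)| = 60.60°.
B: 90° − |56.8 − (14.1)| = 47.30°.
Ratio A/B = 60.6000 / 47.3000 = 1.2812.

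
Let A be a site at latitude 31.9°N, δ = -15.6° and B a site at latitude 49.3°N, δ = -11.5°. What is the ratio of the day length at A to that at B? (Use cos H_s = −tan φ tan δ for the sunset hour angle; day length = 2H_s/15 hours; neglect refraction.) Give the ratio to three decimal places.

1.048

A: H_s = arccos(−tan 31.9° · tan -15.6°) = 79.99°, so 2H_s/15 = 10.6653 h.
B: H_s = arccos(−tan 49.3° · tan -11.5°) = 76.32°, so 2H_s/15 = 10.1760 h.
Ratio A/B = 10.6653 / 10.1760 = 1.0481.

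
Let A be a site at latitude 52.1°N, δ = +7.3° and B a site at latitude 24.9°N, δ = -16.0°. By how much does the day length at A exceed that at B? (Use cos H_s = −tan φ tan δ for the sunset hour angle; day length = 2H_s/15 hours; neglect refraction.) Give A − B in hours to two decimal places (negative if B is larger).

+2.28 h

A: H_s = arccos(−tan 52.1° · tan 7.3°) = 99.47°, so 2H_s/15 = 13.2627 h.
B: H_s = arccos(−tan 24.9° · tan -16.0°) = 82.35°, so 2H_s/15 = 10.9800 h.
A − B = 13.2627 − 10.9800 = 2.2827 h.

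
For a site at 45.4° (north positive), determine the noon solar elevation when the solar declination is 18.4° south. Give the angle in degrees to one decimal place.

26.2°

At local solar noon the hour angle is zero, so the elevation is 90° − |φ − δ| = 90° − |45.4° − (-18.4°)| = 90° − 63.8° = 26.2°.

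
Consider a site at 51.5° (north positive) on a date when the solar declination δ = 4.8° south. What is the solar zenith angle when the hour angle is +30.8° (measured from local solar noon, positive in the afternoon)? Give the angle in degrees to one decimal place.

62.1°

cos θ_z = sin φ sin δ + cos φ cos δ cos H = (0.7826)(-0.0837) + (0.6225)(0.9965)(0.8590) = 0.4674.
θ_z = arccos(0.4674) = 62.13°.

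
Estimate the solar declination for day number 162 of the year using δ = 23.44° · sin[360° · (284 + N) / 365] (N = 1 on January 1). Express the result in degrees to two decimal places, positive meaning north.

360 × (284 + 162) / 365 = 439.890°; sin(439.890°) = 0.9845.
δ = 23.44 × 0.9845 = 23.077° ≈ +23.08°.

+23.08°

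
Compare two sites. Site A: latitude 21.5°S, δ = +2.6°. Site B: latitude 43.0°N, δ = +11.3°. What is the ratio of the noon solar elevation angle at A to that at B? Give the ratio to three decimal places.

1.130

A: 90° − |-21.5 − (2.6)| = 65.90°.
B: 90° − |43.0 − (11.3)| = 58.30°.
Ratio A/B = 65.9000 / 58.3000 = 1.1304.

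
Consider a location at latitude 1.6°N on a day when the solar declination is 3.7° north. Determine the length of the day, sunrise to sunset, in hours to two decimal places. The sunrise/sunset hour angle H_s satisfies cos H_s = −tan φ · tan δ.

12.01 hours

cos H_s = −tan(1.6°) · tan(3.7°) = -0.0018, so H_s = arccos(-0.0018) = 90.10°.
Day length = 2 H_s / 15° h⁻¹ = 180.20° / 15 = 12.013 h.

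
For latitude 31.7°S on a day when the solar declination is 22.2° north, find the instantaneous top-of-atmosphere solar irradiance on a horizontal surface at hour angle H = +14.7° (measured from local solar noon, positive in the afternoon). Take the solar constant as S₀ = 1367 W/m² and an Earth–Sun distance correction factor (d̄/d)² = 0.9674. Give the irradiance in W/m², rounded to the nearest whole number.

745 W/m²

cos θ_z = sin φ sin δ + cos φ cos δ cos H = (-0.5255)(0.3778) + (0.8508)(0.9259)(0.9673) = 0.5635.
Top-of-atmosphere irradiance = S₀ (d̄/d)² cos θ_z = 1367 × 0.9674 × 0.5635 = 745.19 W/m².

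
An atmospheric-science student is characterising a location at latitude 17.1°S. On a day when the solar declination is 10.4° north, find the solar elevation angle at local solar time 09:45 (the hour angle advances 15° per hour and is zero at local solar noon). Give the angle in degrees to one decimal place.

Hour angle H = 15° × (9.75 − 12) = -33.75°.
cos θ_z = sin φ sin δ + cos φ cos δ cos H = (-0.2940)(0.1805) + (0.9558)(0.9836)(0.8315) = 0.7286.
θ_z = arccos(0.7286) = 43.23°, so the elevation is 90° − 43.23° = 46.77°.

46.8°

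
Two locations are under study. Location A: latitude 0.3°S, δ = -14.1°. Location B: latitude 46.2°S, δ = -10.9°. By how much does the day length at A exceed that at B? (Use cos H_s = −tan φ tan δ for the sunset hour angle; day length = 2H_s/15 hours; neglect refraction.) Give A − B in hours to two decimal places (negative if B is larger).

A: H_s = arccos(−tan -0.3° · tan -14.1°) = 90.08°, so 2H_s/15 = 12.0107 h.
B: H_s = arccos(−tan -46.2° · tan -10.9°) = 101.58°, so 2H_s/15 = 13.5440 h.
A − B = 12.0107 − 13.5440 = -1.5333 h.

-1.53 h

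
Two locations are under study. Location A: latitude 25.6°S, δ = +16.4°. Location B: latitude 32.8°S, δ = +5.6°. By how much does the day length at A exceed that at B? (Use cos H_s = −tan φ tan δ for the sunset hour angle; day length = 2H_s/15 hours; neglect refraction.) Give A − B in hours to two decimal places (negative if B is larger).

A: H_s = arccos(−tan -25.6° · tan 16.4°) = 81.89°, so 2H_s/15 = 10.9187 h.
B: H_s = arccos(−tan -32.8° · tan 5.6°) = 86.38°, so 2H_s/15 = 11.5173 h.
A − B = 10.9187 − 11.5173 = -0.5986 h.

-0.60 h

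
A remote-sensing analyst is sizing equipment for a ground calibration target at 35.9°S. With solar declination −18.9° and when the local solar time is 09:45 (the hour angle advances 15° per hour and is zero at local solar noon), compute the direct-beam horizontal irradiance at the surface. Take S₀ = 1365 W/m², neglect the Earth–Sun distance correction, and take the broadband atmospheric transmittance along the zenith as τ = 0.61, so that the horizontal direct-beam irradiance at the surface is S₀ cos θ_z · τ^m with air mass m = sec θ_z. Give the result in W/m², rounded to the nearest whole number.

Hour angle H = 15° × (9.75 − 12) = -33.75°.
cos θ_z = sin(-35.9°) sin(-18.9°) + cos(-35.9°) cos(-18.9°) cos(-33.75°) = 0.1899 + 0.6372 = 0.8271.
Air mass m = 1/cos θ_z = 1/0.8271 = 1.209; τ^m = 0.61^1.209 = 0.5501.
Surface direct beam = 1365 × 0.8271 × 0.5501 = 621.06 W/m².

621 W/m²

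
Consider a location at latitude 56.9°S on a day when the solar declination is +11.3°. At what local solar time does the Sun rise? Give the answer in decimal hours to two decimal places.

7.19 h

cos H_s = −tan(-56.9°) · tan(11.3°) = 0.3065, so H_s = arccos(0.3065) = 72.15°.
Sunrise is at 12 − H_s/15 = 12 − 4.810 = 7.190 h local solar time.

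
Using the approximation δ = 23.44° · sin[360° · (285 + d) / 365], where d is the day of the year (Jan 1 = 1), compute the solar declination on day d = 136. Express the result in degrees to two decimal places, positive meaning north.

+19.26°

360 × (285 + 136) / 365 = 415.233°; sin(415.233°) = 0.8215.
δ = 23.44 × 0.8215 = 19.256° ≈ +19.26°.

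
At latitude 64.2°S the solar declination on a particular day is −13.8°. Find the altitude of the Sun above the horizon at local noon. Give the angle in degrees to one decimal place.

39.6°

At local solar noon the hour angle is zero, so the elevation is 90° − |φ − δ| = 90° − |-64.2° − (-13.8°)| = 90° − 50.4° = 39.6°.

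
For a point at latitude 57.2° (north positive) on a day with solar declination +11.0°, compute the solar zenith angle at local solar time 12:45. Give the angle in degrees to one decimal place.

47.0°

Hour angle H = 15° × (12.75 − 12) = 11.25°.
cos θ_z = sin φ sin δ + cos φ cos δ cos H = (0.8406)(0.1908) + (0.5417)(0.9816)(0.9808) = 0.6819.
θ_z = arccos(0.6819) = 47.01°.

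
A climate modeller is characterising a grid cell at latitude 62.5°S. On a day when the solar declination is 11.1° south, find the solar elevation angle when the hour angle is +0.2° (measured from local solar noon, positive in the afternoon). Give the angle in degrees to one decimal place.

38.6°

cos θ_z = sin φ sin δ + cos φ cos δ cos H = (-0.8870)(-0.1925) + (0.4617)(0.9813)(1.0000) = 0.6238.
θ_z = arccos(0.6238) = 51.41°, so the elevation is 90° − 51.41° = 38.59°.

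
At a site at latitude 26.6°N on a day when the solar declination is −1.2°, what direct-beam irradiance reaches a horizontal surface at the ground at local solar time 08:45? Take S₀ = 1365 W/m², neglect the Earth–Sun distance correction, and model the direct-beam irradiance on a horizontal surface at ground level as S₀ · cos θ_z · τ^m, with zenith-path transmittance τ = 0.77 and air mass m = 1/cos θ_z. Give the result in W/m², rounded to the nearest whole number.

Hour angle H = 15° × (8.75 − 12) = -48.75°.
cos θ_z = sin φ sin δ + cos φ cos δ cos H = (0.4478)(-0.0209) + (0.8942)(0.9998)(0.6593) = 0.5801.
Air mass m = 1/cos θ_z = 1/0.5801 = 1.724; τ^m = 0.77^1.724 = 0.6373.
Surface direct beam = 1365 × 0.5801 × 0.6373 = 504.64 W/m².

505 W/m²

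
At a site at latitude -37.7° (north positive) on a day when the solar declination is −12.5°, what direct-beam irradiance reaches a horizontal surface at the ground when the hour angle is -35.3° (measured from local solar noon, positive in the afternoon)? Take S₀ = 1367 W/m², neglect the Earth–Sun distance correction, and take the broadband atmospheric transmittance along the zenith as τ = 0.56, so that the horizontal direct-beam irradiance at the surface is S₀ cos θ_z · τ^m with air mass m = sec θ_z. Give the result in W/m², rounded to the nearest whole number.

488 W/m²

cos θ_z = sin(-37.7°) sin(-12.5°) + cos(-37.7°) cos(-12.5°) cos(-35.30°) = 0.1324 + 0.6304 = 0.7628.
Air mass m = 1/cos θ_z = 1/0.7628 = 1.311; τ^m = 0.56^1.311 = 0.4676.
Surface direct beam = 1367 × 0.7628 × 0.4676 = 487.59 W/m².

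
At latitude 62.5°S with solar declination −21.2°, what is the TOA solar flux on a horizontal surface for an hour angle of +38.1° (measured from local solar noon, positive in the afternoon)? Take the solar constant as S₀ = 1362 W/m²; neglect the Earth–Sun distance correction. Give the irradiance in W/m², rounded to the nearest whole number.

898 W/m²

cos θ_z = sin φ sin δ + cos φ cos δ cos H = (-0.8870)(-0.3616) + (0.4617)(0.9323)(0.7869) = 0.6595.
Top-of-atmosphere irradiance = S₀ cos θ_z = 1362 × 0.6595 = 898.24 W/m².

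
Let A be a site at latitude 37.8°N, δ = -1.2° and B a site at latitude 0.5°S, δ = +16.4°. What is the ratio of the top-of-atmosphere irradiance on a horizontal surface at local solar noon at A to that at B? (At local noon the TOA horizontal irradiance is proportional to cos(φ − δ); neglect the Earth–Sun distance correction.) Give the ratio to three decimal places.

0.812

A: cos θ_z = cos(37.8° − (-1.2°)) = 0.7771.
B: cos θ_z = cos(-0.5° − (16.4°)) = 0.9568.
Ratio A/B = 0.7771 / 0.9568 = 0.8122.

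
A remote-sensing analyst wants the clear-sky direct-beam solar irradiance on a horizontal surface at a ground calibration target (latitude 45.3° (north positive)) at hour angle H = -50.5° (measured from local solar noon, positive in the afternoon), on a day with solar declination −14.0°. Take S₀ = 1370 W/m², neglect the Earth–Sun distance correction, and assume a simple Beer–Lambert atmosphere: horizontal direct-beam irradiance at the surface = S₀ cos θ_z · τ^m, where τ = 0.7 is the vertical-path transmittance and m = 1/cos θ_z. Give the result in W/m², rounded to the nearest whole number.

cos θ_z = sin(45.3°) sin(-14.0°) + cos(45.3°) cos(-14.0°) cos(-50.50°) = -0.1720 + 0.4341 = 0.2621.
Air mass m = 1/cos θ_z = 1/0.2621 = 3.815; τ^m = 0.7^3.815 = 0.2565.
Surface direct beam = 1370 × 0.2621 × 0.2565 = 92.10 W/m².

92 W/m²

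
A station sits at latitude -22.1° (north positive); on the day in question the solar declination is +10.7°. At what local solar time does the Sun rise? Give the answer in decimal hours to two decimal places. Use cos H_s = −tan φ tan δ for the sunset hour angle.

The sunset hour angle satisfies cos H_s = −tan φ tan δ = 0.0767, giving H_s = 85.60°.
Sunrise is at 12 − H_s/15 = 12 − 5.707 = 6.293 h local solar time.

6.29 h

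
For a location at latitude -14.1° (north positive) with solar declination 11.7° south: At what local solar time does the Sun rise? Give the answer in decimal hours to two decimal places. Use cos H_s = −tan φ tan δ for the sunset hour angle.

The sunset hour angle satisfies cos H_s = −tan φ tan δ = -0.0520, giving H_s = 92.98°.
Sunrise is at 12 − H_s/15 = 12 − 6.199 = 5.801 h local solar time.

5.80 h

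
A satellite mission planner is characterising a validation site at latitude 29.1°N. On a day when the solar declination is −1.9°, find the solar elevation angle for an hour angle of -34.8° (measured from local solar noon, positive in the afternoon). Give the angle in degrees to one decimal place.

With φ = 29.1°, δ = -1.9°, H = -34.80°: sin φ sin δ = -0.0161, cos φ cos δ cos H = 0.7171, so cos θ_z = 0.7010.
θ_z = arccos(0.7010) = 45.49°, so the elevation is 90° − 45.49° = 44.51°.

44.5°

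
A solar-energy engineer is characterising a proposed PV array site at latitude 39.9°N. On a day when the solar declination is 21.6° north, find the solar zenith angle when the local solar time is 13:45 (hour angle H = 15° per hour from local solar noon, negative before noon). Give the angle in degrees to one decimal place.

28.9°

Hour angle H = 15° × (13.75 − 12) = 26.25°.
cos θ_z = sin(39.9°) sin(21.6°) + cos(39.9°) cos(21.6°) cos(26.25°) = 0.2361 + 0.6397 = 0.8758.
θ_z = arccos(0.8758) = 28.86°.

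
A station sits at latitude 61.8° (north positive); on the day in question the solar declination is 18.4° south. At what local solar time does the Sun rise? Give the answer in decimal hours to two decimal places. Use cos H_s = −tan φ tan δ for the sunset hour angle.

8.56 h

The sunset hour angle satisfies cos H_s = −tan φ tan δ = 0.6204, giving H_s = 51.65°.
Sunrise is at 12 − H_s/15 = 12 − 3.443 = 8.557 h local solar time.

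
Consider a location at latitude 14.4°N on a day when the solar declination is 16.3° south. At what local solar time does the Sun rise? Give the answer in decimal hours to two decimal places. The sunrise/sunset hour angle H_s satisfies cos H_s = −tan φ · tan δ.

6.29 h

cos H_s = −tan(14.4°) · tan(-16.3°) = 0.0751, so H_s = arccos(0.0751) = 85.69°.
Sunrise is at 12 − H_s/15 = 12 − 5.713 = 6.287 h local solar time.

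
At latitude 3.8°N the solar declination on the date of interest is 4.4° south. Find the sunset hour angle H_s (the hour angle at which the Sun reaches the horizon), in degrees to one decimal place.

89.7°

The sunset hour angle satisfies cos H_s = −tan φ tan δ = 0.0051, giving H_s = 89.71°.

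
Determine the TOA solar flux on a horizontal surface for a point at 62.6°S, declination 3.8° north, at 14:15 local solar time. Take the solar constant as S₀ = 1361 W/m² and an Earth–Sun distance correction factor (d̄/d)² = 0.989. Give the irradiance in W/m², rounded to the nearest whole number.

435 W/m²

Hour angle H = 15° × (14.25 − 12) = 33.75°.
cos θ_z = sin φ sin δ + cos φ cos δ cos H = (-0.8878)(0.0663) + (0.4602)(0.9978)(0.8315) = 0.3230.
Top-of-atmosphere irradiance = S₀ (d̄/d)² cos θ_z = 1361 × 0.989 × 0.3230 = 434.77 W/m².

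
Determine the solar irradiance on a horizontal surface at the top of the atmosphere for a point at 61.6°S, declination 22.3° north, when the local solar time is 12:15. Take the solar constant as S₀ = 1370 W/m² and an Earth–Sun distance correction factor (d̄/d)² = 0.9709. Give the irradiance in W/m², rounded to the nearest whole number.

Hour angle H = 15° × (12.25 − 12) = 3.75°.
cos θ_z = sin(-61.6°) sin(22.3°) + cos(-61.6°) cos(22.3°) cos(3.75°) = -0.3338 + 0.4391 = 0.1053.
Top-of-atmosphere irradiance = S₀ (d̄/d)² cos θ_z = 1370 × 0.9709 × 0.1053 = 140.06 W/m².

140 W/m²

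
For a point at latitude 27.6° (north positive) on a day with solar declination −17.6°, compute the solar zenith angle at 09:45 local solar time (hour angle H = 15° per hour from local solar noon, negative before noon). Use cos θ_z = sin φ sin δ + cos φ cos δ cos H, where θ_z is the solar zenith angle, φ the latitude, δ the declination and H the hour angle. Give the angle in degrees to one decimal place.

55.8°

Hour angle H = 15° × (9.75 − 12) = -33.75°.
cos θ_z = sin(27.6°) sin(-17.6°) + cos(27.6°) cos(-17.6°) cos(-33.75°) = -0.1401 + 0.7024 = 0.5623.
θ_z = arccos(0.5623) = 55.78°.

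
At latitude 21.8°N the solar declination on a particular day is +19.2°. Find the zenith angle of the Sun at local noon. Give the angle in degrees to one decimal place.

At local solar noon the hour angle is zero, so the zenith angle is |φ − δ| = |21.8° − (19.2°)| = 2.6°.

2.6°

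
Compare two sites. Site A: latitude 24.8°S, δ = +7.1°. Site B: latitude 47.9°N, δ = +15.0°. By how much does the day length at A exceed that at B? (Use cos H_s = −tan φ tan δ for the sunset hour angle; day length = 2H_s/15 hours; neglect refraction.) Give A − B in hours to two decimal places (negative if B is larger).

A: H_s = arccos(−tan -24.8° · tan 7.1°) = 86.70°, so 2H_s/15 = 11.5600 h.
B: H_s = arccos(−tan 47.9° · tan 15.0°) = 107.25°, so 2H_s/15 = 14.3000 h.
A − B = 11.5600 − 14.3000 = -2.7400 h.

-2.74 h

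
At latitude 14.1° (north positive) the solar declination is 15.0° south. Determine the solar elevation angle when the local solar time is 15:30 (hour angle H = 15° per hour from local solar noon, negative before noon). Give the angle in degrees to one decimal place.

30.5°

Hour angle H = 15° × (15.5 − 12) = 52.50°.
cos θ_z = sin φ sin δ + cos φ cos δ cos H = (0.2436)(-0.2588) + (0.9699)(0.9659)(0.6088) = 0.5073.
θ_z = arccos(0.5073) = 59.52°, so the elevation is 90° − 59.52° = 30.48°.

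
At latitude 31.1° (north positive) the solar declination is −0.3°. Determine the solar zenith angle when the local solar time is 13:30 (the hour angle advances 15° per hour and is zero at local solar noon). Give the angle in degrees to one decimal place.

Hour angle H = 15° × (13.5 − 12) = 22.50°.
With φ = 31.1°, δ = -0.3°, H = 22.50°: sin φ sin δ = -0.0027, cos φ cos δ cos H = 0.7911, so cos θ_z = 0.7884.
θ_z = arccos(0.7884) = 37.96°.

38.0°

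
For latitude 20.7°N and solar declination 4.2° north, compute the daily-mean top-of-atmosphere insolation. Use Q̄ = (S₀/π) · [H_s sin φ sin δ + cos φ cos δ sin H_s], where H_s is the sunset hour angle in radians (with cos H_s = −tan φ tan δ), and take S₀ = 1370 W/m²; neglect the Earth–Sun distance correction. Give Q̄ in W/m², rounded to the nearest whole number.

425 W/m²

The sunset hour angle satisfies cos H_s = −tan φ tan δ = -0.0277, giving H_s = 91.59°. In radians, H_s = 1.5985.
H_s sin φ sin δ = 1.5985 × 0.3535 × 0.0732 = 0.0414.
cos φ cos δ sin H_s = 0.9354 × 0.9973 × 0.9996 = 0.9325.
Q̄ = (1370/π) × (0.0414 + 0.9325) = 436.08 × 0.9739 = 424.70 W/m².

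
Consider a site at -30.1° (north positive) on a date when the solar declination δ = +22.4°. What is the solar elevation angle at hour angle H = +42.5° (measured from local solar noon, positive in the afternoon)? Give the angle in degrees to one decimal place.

cos θ_z = sin(-30.1°) sin(22.4°) + cos(-30.1°) cos(22.4°) cos(42.50°) = -0.1911 + 0.5897 = 0.3986.
θ_z = arccos(0.3986) = 66.51°, so the elevation is 90° − 66.51° = 23.49°.

23.5°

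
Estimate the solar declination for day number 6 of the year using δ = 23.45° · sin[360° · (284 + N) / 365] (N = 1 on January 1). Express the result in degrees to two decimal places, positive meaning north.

360 × (284 + 6) / 365 = 286.027°; sin(286.027°) = -0.9611.
δ = 23.45 × -0.9611 = -22.538° ≈ -22.54°.

-22.54°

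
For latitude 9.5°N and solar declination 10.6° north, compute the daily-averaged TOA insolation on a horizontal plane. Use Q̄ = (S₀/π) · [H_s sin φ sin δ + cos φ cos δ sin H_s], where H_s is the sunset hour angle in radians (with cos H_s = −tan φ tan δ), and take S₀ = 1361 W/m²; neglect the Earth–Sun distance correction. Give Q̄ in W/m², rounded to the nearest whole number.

441 W/m²

cos H_s = −tan(9.5°) · tan(10.6°) = -0.0313, so H_s = arccos(-0.0313) = 91.79°. In radians, H_s = 1.6020.
H_s sin φ sin δ = 1.6020 × 0.1650 × 0.1840 = 0.0486.
cos φ cos δ sin H_s = 0.9863 × 0.9829 × 0.9995 = 0.9689.
Q̄ = (1361/π) × (0.0486 + 0.9689) = 433.22 × 1.0175 = 440.80 W/m².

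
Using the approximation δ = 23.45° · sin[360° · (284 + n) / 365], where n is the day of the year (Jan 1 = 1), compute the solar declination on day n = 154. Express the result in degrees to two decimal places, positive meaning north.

360 × (284 + 154) / 365 = 432.000°; sin(432.000°) = 0.9511.
δ = 23.45 × 0.9511 = 22.303° ≈ +22.30°.

+22.30°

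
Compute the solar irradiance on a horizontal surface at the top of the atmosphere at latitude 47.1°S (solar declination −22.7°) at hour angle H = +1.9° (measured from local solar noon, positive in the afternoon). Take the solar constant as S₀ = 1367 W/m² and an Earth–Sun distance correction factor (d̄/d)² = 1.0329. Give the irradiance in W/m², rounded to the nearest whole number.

cos θ_z = sin φ sin δ + cos φ cos δ cos H = (-0.7325)(-0.3859) + (0.6807)(0.9225)(0.9995) = 0.9103.
Top-of-atmosphere irradiance = S₀ (d̄/d)² cos θ_z = 1367 × 1.0329 × 0.9103 = 1285.32 W/m².

1285 W/m²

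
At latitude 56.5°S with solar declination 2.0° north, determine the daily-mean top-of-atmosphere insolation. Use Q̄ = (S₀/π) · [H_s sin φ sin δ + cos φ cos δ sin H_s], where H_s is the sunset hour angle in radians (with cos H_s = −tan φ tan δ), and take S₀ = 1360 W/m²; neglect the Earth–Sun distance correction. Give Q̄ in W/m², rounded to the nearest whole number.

219 W/m²

The sunset hour angle satisfies cos H_s = −tan φ tan δ = 0.0528, giving H_s = 86.97°. In radians, H_s = 1.5179.
H_s sin φ sin δ = 1.5179 × -0.8339 × 0.0349 = -0.0442.
cos φ cos δ sin H_s = 0.5519 × 0.9994 × 0.9986 = 0.5508.
Q̄ = (1360/π) × (-0.0442 + 0.5508) = 432.90 × 0.5066 = 219.31 W/m².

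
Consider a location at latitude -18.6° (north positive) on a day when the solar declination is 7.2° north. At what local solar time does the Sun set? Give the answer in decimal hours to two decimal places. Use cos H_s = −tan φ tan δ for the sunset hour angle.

−tan φ tan δ = −(-0.3365)(0.1263) = 0.0425; H_s = arccos(0.0425) = 87.56°.
Sunset is at 12 + H_s/15 = 12 + 5.837 = 17.837 h local solar time.

17.84 h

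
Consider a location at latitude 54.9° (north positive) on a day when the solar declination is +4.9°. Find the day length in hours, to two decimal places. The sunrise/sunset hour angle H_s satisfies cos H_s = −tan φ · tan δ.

−tan φ tan δ = −(1.4229)(0.0857) = -0.1219; H_s = arccos(-0.1219) = 97.00°.
Day length = 2 H_s / 15° h⁻¹ = 194.00° / 15 = 12.933 h.

12.93 hours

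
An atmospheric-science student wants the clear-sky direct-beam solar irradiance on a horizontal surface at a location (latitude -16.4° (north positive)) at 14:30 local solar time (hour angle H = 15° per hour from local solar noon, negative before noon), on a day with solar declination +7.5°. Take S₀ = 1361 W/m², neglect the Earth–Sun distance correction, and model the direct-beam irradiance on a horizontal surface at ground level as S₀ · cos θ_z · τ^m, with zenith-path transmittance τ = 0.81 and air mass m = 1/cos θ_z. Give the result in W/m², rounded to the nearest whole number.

Hour angle H = 15° × (14.5 − 12) = 37.50°.
cos θ_z = sin φ sin δ + cos φ cos δ cos H = (-0.2823)(0.1305) + (0.9593)(0.9914)(0.7934) = 0.7177.
Air mass m = 1/cos θ_z = 1/0.7177 = 1.393; τ^m = 0.81^1.393 = 0.7456.
Surface direct beam = 1361 × 0.7177 × 0.7456 = 728.29 W/m².

728 W/m²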